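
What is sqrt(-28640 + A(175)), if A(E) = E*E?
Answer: sqrt(1985) ≈ 44.553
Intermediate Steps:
A(E) = E**2
sqrt(-28640 + A(175)) = sqrt(-28640 + 175**2) = sqrt(-28640 + 30625) = sqrt(1985)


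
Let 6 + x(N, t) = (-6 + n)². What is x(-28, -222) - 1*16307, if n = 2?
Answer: -16297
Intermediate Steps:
x(N, t) = 10 (x(N, t) = -6 + (-6 + 2)² = -6 + (-4)² = -6 + 16 = 10)
x(-28, -222) - 1*16307 = 10 - 1*16307 = 10 - 16307 = -16297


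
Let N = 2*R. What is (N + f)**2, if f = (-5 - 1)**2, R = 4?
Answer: 1936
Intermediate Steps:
f = 36 (f = (-6)**2 = 36)
N = 8 (N = 2*4 = 8)
(N + f)**2 = (8 + 36)**2 = 44**2 = 1936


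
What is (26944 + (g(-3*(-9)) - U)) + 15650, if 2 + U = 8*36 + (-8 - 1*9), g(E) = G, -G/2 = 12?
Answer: 42301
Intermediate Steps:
G = -24 (G = -2*12 = -24)
g(E) = -24
U = 269 (U = -2 + (8*36 + (-8 - 1*9)) = -2 + (288 + (-8 - 9)) = -2 + (288 - 17) = -2 + 271 = 269)
(26944 + (g(-3*(-9)) - U)) + 15650 = (26944 + (-24 - 1*269)) + 15650 = (26944 + (-24 - 269)) + 15650 = (26944 - 293) + 15650 = 26651 + 15650 = 42301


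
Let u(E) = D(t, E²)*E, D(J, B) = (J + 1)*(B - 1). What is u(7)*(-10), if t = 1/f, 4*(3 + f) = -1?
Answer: -30240/13 ≈ -2326.2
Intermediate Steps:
f = -13/4 (f = -3 + (¼)*(-1) = -3 - ¼ = -13/4 ≈ -3.2500)
t = -4/13 (t = 1/(-13/4) = -4/13 ≈ -0.30769)
D(J, B) = (1 + J)*(-1 + B)
u(E) = E*(-9/13 + 9*E²/13) (u(E) = (-1 + E² - 1*(-4/13) + E²*(-4/13))*E = (-1 + E² + 4/13 - 4*E²/13)*E = (-9/13 + 9*E²/13)*E = E*(-9/13 + 9*E²/13))
u(7)*(-10) = ((9/13)*7*(-1 + 7²))*(-10) = ((9/13)*7*(-1 + 49))*(-10) = ((9/13)*7*48)*(-10) = (3024/13)*(-10) = -30240/13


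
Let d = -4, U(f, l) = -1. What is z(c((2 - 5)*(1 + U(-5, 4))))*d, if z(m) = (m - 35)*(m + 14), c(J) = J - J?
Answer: 1960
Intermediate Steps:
c(J) = 0
z(m) = (-35 + m)*(14 + m)
z(c((2 - 5)*(1 + U(-5, 4))))*d = (-490 + 0² - 21*0)*(-4) = (-490 + 0 + 0)*(-4) = -490*(-4) = 1960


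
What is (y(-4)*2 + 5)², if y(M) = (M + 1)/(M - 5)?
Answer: 289/9 ≈ 32.111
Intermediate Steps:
y(M) = (1 + M)/(-5 + M)
(y(-4)*2 + 5)² = (((1 - 4)/(-5 - 4))*2 + 5)² = ((-3/(-9))*2 + 5)² = (-⅑*(-3)*2 + 5)² = ((⅓)*2 + 5)² = (⅔ + 5)² = (17/3)² = 289/9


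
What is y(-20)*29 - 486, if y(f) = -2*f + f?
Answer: 94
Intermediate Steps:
y(f) = -f
y(-20)*29 - 486 = -1*(-20)*29 - 486 = 20*29 - 486 = 580 - 486 = 94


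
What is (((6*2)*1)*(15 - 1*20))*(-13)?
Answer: 780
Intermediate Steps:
(((6*2)*1)*(15 - 1*20))*(-13) = ((12*1)*(15 - 20))*(-13) = (12*(-5))*(-13) = -60*(-13) = 780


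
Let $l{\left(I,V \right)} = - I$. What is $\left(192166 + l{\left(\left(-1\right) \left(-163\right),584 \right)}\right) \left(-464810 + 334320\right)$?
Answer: $-25054471470$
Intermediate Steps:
$\left(192166 + l{\left(\left(-1\right) \left(-163\right),584 \right)}\right) \left(-464810 + 334320\right) = \left(192166 - \left(-1\right) \left(-163\right)\right) \left(-464810 + 334320\right) = \left(192166 - 163\right) \left(-130490\right) = 192003 \left(-130490\right) = -25054471470$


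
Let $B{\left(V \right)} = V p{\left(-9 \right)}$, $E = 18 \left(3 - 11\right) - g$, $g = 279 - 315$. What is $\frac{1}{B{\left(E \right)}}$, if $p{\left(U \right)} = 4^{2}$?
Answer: $- \frac{1}{1728} \approx -0.0005787$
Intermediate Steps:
$p{\left(U \right)} = 16$
$g = -36$
$E = -108$ ($E = 18 \left(3 - 11\right) - -36 = 18 \left(-8\right) + 36 = -144 + 36 = -108$)
$B{\left(V \right)} = 16 V$ ($B{\left(V \right)} = V 16 = 16 V$)
$\frac{1}{B{\left(E \right)}} = \frac{1}{16 \left(-108\right)} = \frac{1}{-1728} = - \frac{1}{1728}$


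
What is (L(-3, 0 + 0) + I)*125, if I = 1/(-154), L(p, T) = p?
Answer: -57875/154 ≈ -375.81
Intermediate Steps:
I = -1/154 ≈ -0.0064935
(L(-3, 0 + 0) + I)*125 = (-3 - 1/154)*125 = -463/154*125 = -57875/154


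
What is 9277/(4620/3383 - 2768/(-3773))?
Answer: 118412175343/26795404 ≈ 4419.1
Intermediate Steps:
9277/(4620/3383 - 2768/(-3773)) = 9277/(4620*(1/3383) - 2768*(-1/3773)) = 9277/(4620/3383 + 2768/3773) = 9277/(26795404/12764059) = 9277*(12764059/26795404) = 118412175343/26795404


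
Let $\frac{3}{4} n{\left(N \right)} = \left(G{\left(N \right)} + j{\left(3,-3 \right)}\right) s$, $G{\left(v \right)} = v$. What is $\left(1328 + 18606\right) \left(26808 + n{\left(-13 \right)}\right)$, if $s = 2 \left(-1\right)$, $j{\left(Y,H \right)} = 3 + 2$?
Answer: $\frac{1604447792}{3} \approx 5.3482 \cdot 10^{8}$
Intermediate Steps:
$j{\left(Y,H \right)} = 5$
$s = -2$
$n{\left(N \right)} = - \frac{40}{3} - \frac{8 N}{3}$ ($n{\left(N \right)} = \frac{4 \left(N + 5\right) \left(-2\right)}{3} = \frac{4 \left(5 + N\right) \left(-2\right)}{3} = \frac{4 \left(-10 - 2 N\right)}{3} = - \frac{40}{3} - \frac{8 N}{3}$)
$\left(1328 + 18606\right) \left(26808 + n{\left(-13 \right)}\right) = \left(1328 + 18606\right) \left(26808 - - \frac{64}{3}\right) = 19934 \left(26808 + \left(- \frac{40}{3} + \frac{104}{3}\right)\right) = 19934 \left(26808 + \frac{64}{3}\right) = 19934 \cdot \frac{80488}{3} = \frac{1604447792}{3}$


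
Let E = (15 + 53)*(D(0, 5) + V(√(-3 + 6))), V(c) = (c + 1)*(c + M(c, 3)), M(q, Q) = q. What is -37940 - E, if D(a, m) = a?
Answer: -38348 - 136*√3 ≈ -38584.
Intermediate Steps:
V(c) = 2*c*(1 + c) (V(c) = (c + 1)*(c + c) = (1 + c)*(2*c) = 2*c*(1 + c))
E = 136*√3*(1 + √3) (E = (15 + 53)*(0 + 2*√(-3 + 6)*(1 + √(-3 + 6))) = 68*(0 + 2*√3*(1 + √3)) = 68*(2*√3*(1 + √3)) = 136*√3*(1 + √3) ≈ 643.56)
-37940 - E = -37940 - (408 + 136*√3) = -37940 + (-408 - 136*√3) = -38348 - 136*√3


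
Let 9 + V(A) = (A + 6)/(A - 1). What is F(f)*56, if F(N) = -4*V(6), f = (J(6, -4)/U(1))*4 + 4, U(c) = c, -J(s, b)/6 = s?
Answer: 7392/5 ≈ 1478.4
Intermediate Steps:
J(s, b) = -6*s
f = -140 (f = (-6*6/1)*4 + 4 = -36*1*4 + 4 = -36*4 + 4 = -144 + 4 = -140)
V(A) = -9 + (6 + A)/(-1 + A) (V(A) = -9 + (A + 6)/(A - 1) = -9 + (6 + A)/(-1 + A))
F(N) = 132/5 (F(N) = -4*(15 - 8*6)/(-1 + 6) = -4*(15 - 48)/5 = -4*(-33)/5 = -4*(-33/5) = 132/5)
F(f)*56 = (132/5)*56 = 7392/5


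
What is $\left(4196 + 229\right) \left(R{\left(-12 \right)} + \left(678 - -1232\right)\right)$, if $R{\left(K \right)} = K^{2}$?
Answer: $9088950$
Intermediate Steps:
$\left(4196 + 229\right) \left(R{\left(-12 \right)} + \left(678 - -1232\right)\right) = \left(4196 + 229\right) \left(\left(-12\right)^{2} + \left(678 - -1232\right)\right) = 4425 \left(144 + \left(678 + 1232\right)\right) = 4425 \left(144 + 1910\right) = 4425 \cdot 2054 = 9088950$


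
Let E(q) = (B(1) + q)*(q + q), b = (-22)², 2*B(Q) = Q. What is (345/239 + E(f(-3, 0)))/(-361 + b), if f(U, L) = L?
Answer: 115/9799 ≈ 0.011736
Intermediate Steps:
B(Q) = Q/2
b = 484
E(q) = 2*q*(½ + q) (E(q) = ((½)*1 + q)*(q + q) = (½ + q)*(2*q) = 2*q*(½ + q))
(345/239 + E(f(-3, 0)))/(-361 + b) = (345/239 + 0*(1 + 2*0))/(-361 + 484) = (345*(1/239) + 0*(1 + 0))/123 = (345/239 + 0*1)*(1/123) = (345/239 + 0)*(1/123) = (345/239)*(1/123) = 115/9799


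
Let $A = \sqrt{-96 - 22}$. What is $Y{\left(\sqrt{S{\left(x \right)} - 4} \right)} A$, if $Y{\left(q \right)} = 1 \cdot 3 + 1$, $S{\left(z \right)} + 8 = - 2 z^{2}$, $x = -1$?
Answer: $4 i \sqrt{118} \approx 43.451 i$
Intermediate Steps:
$S{\left(z \right)} = -8 - 2 z^{2}$
$Y{\left(q \right)} = 4$ ($Y{\left(q \right)} = 3 + 1 = 4$)
$A = i \sqrt{118}$ ($A = \sqrt{-118} = i \sqrt{118} \approx 10.863 i$)
$Y{\left(\sqrt{S{\left(x \right)} - 4} \right)} A = 4 i \sqrt{118}$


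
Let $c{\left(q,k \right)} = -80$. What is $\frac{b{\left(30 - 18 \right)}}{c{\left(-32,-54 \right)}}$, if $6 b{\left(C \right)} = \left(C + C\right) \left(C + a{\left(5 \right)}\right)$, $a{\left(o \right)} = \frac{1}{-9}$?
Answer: $- \frac{107}{180} \approx -0.59444$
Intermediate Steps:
$a{\left(o \right)} = - \frac{1}{9}$
$b{\left(C \right)} = \frac{C \left(- \frac{1}{9} + C\right)}{3}$ ($b{\left(C \right)} = \frac{\left(C + C\right) \left(C - \frac{1}{9}\right)}{6} = \frac{2 C \left(- \frac{1}{9} + C\right)}{6} = \frac{C \left(- \frac{1}{9} + C\right)}{3}$)
$\frac{b{\left(30 - 18 \right)}}{c{\left(-32,-54 \right)}} = \frac{\frac{1}{27} \left(30 - 18\right) \left(-1 + 9 \left(30 - 18\right)\right)}{-80} = \frac{\left(30 - 18\right) \left(-1 + 9 \left(30 - 18\right)\right)}{27} \left(- \frac{1}{80}\right) = \frac{1}{27} \cdot 12 \left(-1 + 9 \cdot 12\right) \left(- \frac{1}{80}\right) = \frac{1}{27} \cdot 12 \left(-1 + 108\right) \left(- \frac{1}{80}\right) = \frac{1}{27} \cdot 12 \cdot 107 \left(- \frac{1}{80}\right) = \frac{428}{9} \left(- \frac{1}{80}\right) = - \frac{107}{180}$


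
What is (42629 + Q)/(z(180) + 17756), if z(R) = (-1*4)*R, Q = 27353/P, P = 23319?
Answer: 248523251/99315621 ≈ 2.5024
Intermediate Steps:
Q = 27353/23319 ≈ 1.1730
z(R) = -4*R
(42629 + Q)/(z(180) + 17756) = (42629 + 27353/23319)/(-4*180 + 17756) = 994093004/(23319*(-720 + 17756)) = (994093004/23319)/17036 = (994093004/23319)*(1/17036) = 248523251/99315621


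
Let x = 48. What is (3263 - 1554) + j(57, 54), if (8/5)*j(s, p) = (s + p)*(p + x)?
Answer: 35141/4 ≈ 8785.3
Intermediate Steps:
j(s, p) = 5*(48 + p)*(p + s)/8 (j(s, p) = 5*((s + p)*(p + 48))/8 = 5*((p + s)*(48 + p))/8 = 5*((48 + p)*(p + s))/8 = 5*(48 + p)*(p + s)/8)
(3263 - 1554) + j(57, 54) = (3263 - 1554) + (30*54 + 30*57 + (5/8)*54² + (5/8)*54*57) = 1709 + (1620 + 1710 + (5/8)*2916 + 7695/4) = 1709 + (1620 + 1710 + 3645/2 + 7695/4) = 1709 + 28305/4 = 35141/4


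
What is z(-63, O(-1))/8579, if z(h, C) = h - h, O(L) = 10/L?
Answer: 0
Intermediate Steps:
z(h, C) = 0
z(-63, O(-1))/8579 = 0/8579 = 0*(1/8579) = 0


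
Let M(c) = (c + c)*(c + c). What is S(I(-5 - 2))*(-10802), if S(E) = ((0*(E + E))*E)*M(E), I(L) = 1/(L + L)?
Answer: 0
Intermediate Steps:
I(L) = 1/(2*L)
M(c) = 4*c² (M(c) = (2*c)*(2*c) = 4*c²)
S(E) = 0 (S(E) = ((0*(E + E))*E)*(4*E²) = ((0*(2*E))*E)*(4*E²) = (0*E)*(4*E²) = 0*(4*E²) = 0)
S(I(-5 - 2))*(-10802) = 0*(-10802) = 0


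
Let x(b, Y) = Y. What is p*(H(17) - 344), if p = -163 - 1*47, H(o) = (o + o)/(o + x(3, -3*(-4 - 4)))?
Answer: 2954700/41 ≈ 72066.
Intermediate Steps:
H(o) = 2*o/(24 + o) (H(o) = (o + o)/(o - 3*(-4 - 4)) = (2*o)/(o - 3*(-8)) = (2*o)/(o + 24) = (2*o)/(24 + o) = 2*o/(24 + o))
p = -210 (p = -163 - 47 = -210)
p*(H(17) - 344) = -210*(2*17/(24 + 17) - 344) = -210*(2*17/41 - 344) = -210*(2*17*(1/41) - 344) = -210*(34/41 - 344) = -210*(-14070/41) = 2954700/41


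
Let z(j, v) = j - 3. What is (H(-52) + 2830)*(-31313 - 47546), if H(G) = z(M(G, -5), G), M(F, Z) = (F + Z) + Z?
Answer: -218045135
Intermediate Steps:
M(F, Z) = F + 2*Z
z(j, v) = -3 + j
H(G) = -13 + G (H(G) = -3 + (G + 2*(-5)) = -3 + (G - 10) = -3 + (-10 + G) = -13 + G)
(H(-52) + 2830)*(-31313 - 47546) = ((-13 - 52) + 2830)*(-31313 - 47546) = (-65 + 2830)*(-78859) = 2765*(-78859) = -218045135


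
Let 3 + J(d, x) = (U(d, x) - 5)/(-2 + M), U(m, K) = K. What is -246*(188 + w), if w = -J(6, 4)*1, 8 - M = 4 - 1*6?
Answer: -188067/4 ≈ -47017.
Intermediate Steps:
M = 10 (M = 8 - (4 - 1*6) = 8 - (4 - 6) = 8 - 1*(-2) = 8 + 2 = 10)
J(d, x) = -29/8 + x/8 (J(d, x) = -3 + (x - 5)/(-2 + 10) = -3 + (-5 + x)/8 = -3 + (-5 + x)*(⅛) = -3 + (-5/8 + x/8) = -29/8 + x/8)
w = 25/8 (w = -(-29/8 + (⅛)*4)*1 = -(-29/8 + ½)*1 = -1*(-25/8)*1 = (25/8)*1 = 25/8 ≈ 3.1250)
-246*(188 + w) = -246*(188 + 25/8) = -246*1529/8 = -188067/4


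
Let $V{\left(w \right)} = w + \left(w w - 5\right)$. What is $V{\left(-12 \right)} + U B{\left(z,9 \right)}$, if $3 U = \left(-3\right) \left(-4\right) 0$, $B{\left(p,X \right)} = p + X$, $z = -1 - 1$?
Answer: $127$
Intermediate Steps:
$z = -2$
$B{\left(p,X \right)} = X + p$
$V{\left(w \right)} = -5 + w + w^{2}$ ($V{\left(w \right)} = w + \left(w^{2} - 5\right) = w + \left(-5 + w^{2}\right) = -5 + w + w^{2}$)
$U = 0$ ($U = \frac{\left(-3\right) \left(-4\right) 0}{3} = \frac{12 \cdot 0}{3} = \frac{1}{3} \cdot 0 = 0$)
$V{\left(-12 \right)} + U B{\left(z,9 \right)} = \left(-5 - 12 + \left(-12\right)^{2}\right) + 0 \left(9 - 2\right) = \left(-5 - 12 + 144\right) + 0 \cdot 7 = 127 + 0 = 127$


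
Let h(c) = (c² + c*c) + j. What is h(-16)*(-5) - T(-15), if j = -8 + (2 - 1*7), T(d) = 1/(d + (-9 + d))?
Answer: -97304/39 ≈ -2495.0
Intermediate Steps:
T(d) = 1/(-9 + 2*d)
j = -13 (j = -8 + (2 - 7) = -8 - 5 = -13)
h(c) = -13 + 2*c² (h(c) = (c² + c*c) - 13 = (c² + c²) - 13 = 2*c² - 13 = -13 + 2*c²)
h(-16)*(-5) - T(-15) = (-13 + 2*(-16)²)*(-5) - 1/(-9 + 2*(-15)) = (-13 + 2*256)*(-5) - 1/(-9 - 30) = (-13 + 512)*(-5) - 1/(-39) = 499*(-5) - 1*(-1/39) = -2495 + 1/39 = -97304/39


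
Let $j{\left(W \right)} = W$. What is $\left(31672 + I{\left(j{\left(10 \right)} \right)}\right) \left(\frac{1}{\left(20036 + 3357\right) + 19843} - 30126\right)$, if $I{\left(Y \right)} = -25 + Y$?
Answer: $- \frac{41234120506895}{43236} \approx -9.537 \cdot 10^{8}$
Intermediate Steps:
$\left(31672 + I{\left(j{\left(10 \right)} \right)}\right) \left(\frac{1}{\left(20036 + 3357\right) + 19843} - 30126\right) = \left(31672 + \left(-25 + 10\right)\right) \left(\frac{1}{\left(20036 + 3357\right) + 19843} - 30126\right) = \left(31672 - 15\right) \left(\frac{1}{23393 + 19843} - 30126\right) = 31657 \left(\frac{1}{43236} - 30126\right) = 31657 \left(- \frac{1302527735}{43236}\right) = - \frac{41234120506895}{43236}$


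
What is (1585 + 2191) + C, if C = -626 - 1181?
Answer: 1969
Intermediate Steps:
C = -1807
(1585 + 2191) + C = (1585 + 2191) - 1807 = 3776 - 1807 = 1969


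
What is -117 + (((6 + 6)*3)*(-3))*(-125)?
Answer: 13383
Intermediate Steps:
-117 + (((6 + 6)*3)*(-3))*(-125) = -117 + ((12*3)*(-3))*(-125) = -117 + (36*(-3))*(-125) = -117 - 108*(-125) = -117 + 13500 = 13383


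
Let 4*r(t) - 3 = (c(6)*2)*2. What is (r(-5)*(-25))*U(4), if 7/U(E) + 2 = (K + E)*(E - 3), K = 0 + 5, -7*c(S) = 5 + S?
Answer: 575/28 ≈ 20.536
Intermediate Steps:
c(S) = -5/7 - S/7 (c(S) = -(5 + S)/7 = -5/7 - S/7)
K = 5
r(t) = -23/28 (r(t) = ¾ + (((-5/7 - ⅐*6)*2)*2)/4 = ¾ + (((-5/7 - 6/7)*2)*2)/4 = ¾ + (-11/7*2*2)/4 = ¾ + (-22/7*2)/4 = ¾ + (¼)*(-44/7) = ¾ - 11/7 = -23/28)
U(E) = 7/(-2 + (-3 + E)*(5 + E)) (U(E) = 7/(-2 + (5 + E)*(E - 3)) = 7/(-2 + (5 + E)*(-3 + E)) = 7/(-2 + (-3 + E)*(5 + E)))
(r(-5)*(-25))*U(4) = (-23/28*(-25))*(7/(-17 + 4² + 2*4)) = 575*(7/(-17 + 16 + 8))/28 = 575*(7/7)/28 = 575*(7*(⅐))/28 = (575/28)*1 = 575/28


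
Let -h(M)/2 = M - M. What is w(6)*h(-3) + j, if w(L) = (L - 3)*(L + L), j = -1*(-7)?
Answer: 7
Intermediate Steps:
h(M) = 0 (h(M) = -2*(M - M) = -2*0 = 0)
j = 7
w(L) = 2*L*(-3 + L) (w(L) = (-3 + L)*(2*L) = 2*L*(-3 + L))
w(6)*h(-3) + j = (2*6*(-3 + 6))*0 + 7 = (2*6*3)*0 + 7 = 36*0 + 7 = 0 + 7 = 7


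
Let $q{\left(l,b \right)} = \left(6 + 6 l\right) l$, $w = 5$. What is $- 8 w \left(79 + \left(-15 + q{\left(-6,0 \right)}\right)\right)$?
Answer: $-9760$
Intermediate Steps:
$q{\left(l,b \right)} = l \left(6 + 6 l\right)$
$- 8 w \left(79 + \left(-15 + q{\left(-6,0 \right)}\right)\right) = \left(-8\right) 5 \left(79 - \left(15 + 36 \left(1 - 6\right)\right)\right) = - 40 \left(79 - \left(15 + 36 \left(-5\right)\right)\right) = - 40 \left(79 + \left(-15 + 180\right)\right) = - 40 \left(79 + 165\right) = \left(-40\right) 244 = -9760$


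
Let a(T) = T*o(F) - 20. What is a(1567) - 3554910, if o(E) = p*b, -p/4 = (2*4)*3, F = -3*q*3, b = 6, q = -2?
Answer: -4457522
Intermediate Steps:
F = 18 (F = -3*(-2)*3 = 6*3 = 18)
p = -96 (p = -4*2*4*3 = -32*3 = -4*24 = -96)
o(E) = -576 (o(E) = -96*6 = -576)
a(T) = -20 - 576*T (a(T) = T*(-576) - 20 = -576*T - 20 = -20 - 576*T)
a(1567) - 3554910 = (-20 - 576*1567) - 3554910 = (-20 - 902592) - 3554910 = -902612 - 3554910 = -4457522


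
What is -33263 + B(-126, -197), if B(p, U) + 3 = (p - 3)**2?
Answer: -16625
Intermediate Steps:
B(p, U) = -3 + (-3 + p)**2 (B(p, U) = -3 + (p - 3)**2 = -3 + (-3 + p)**2)
-33263 + B(-126, -197) = -33263 + (-3 + (-3 - 126)**2) = -33263 + (-3 + (-129)**2) = -33263 + (-3 + 16641) = -33263 + 16638 = -16625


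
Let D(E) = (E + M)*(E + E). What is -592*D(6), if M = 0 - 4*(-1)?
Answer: -71040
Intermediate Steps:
M = 4 (M = 0 + 4 = 4)
D(E) = 2*E*(4 + E) (D(E) = (E + 4)*(E + E) = (4 + E)*(2*E) = 2*E*(4 + E))
-592*D(6) = -1184*6*(4 + 6) = -1184*6*10 = -592*120 = -71040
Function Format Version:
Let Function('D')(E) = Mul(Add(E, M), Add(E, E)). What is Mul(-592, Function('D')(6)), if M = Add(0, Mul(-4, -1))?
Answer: -71040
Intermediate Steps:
M = 4 (M = Add(0, 4) = 4)
Function('D')(E) = Mul(2, E, Add(4, E)) (Function('D')(E) = Mul(Add(E, 4), Add(E, E)) = Mul(Add(4, E), Mul(2, E)) = Mul(2, E, Add(4, E)))
Mul(-592, Function('D')(6)) = Mul(-592, Mul(2, 6, Add(4, 6))) = Mul(-592, Mul(2, 6, 10)) = Mul(-592, 120) = -71040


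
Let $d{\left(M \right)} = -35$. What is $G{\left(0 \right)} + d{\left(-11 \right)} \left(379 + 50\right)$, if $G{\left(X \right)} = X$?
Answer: $-15015$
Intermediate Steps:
$G{\left(0 \right)} + d{\left(-11 \right)} \left(379 + 50\right) = 0 - 35 \left(379 + 50\right) = 0 - 15015 = -15015$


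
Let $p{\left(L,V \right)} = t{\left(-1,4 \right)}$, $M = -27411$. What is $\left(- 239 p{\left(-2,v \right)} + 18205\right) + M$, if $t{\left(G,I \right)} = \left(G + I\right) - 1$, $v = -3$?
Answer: $-9684$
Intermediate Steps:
$t{\left(G,I \right)} = -1 + G + I$
$p{\left(L,V \right)} = 2$ ($p{\left(L,V \right)} = -1 - 1 + 4 = 2$)
$\left(- 239 p{\left(-2,v \right)} + 18205\right) + M = \left(\left(-239\right) 2 + 18205\right) - 27411 = \left(-478 + 18205\right) - 27411 = 17727 - 27411 = -9684$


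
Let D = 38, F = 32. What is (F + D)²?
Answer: 4900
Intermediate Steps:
(F + D)² = (32 + 38)² = 70² = 4900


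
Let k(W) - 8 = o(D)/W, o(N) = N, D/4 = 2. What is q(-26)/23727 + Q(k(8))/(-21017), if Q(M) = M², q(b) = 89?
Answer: -51374/498670359 ≈ -0.00010302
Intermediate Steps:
D = 8 (D = 4*2 = 8)
k(W) = 8 + 8/W
q(-26)/23727 + Q(k(8))/(-21017) = 89/23727 + (8 + 8/8)²/(-21017) = 89*(1/23727) + (8 + 8*(⅛))²*(-1/21017) = 89/23727 + (8 + 1)²*(-1/21017) = 89/23727 + 9²*(-1/21017) = 89/23727 + 81*(-1/21017) = 89/23727 - 81/21017 = -51374/498670359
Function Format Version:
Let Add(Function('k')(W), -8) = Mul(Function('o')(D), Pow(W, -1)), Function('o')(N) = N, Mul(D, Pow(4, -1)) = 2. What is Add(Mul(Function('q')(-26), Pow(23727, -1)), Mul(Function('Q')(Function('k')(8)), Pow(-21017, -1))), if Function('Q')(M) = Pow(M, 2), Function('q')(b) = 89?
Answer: Rational(-51374, 498670359) ≈ -0.00010302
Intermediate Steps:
D = 8 (D = Mul(4, 2) = 8)
Function('k')(W) = Add(8, Mul(8, Pow(W, -1)))
Add(Mul(Function('q')(-26), Pow(23727, -1)), Mul(Function('Q')(Function('k')(8)), Pow(-21017, -1))) = Add(Mul(89, Pow(23727, -1)), Mul(Pow(Add(8, Mul(8, Pow(8, -1))), 2), Pow(-21017, -1))) = Add(Mul(89, Rational(1, 23727)), Mul(Pow(Add(8, Mul(8, Rational(1, 8))), 2), Rational(-1, 21017))) = Add(Rational(89, 23727), Mul(Pow(Add(8, 1), 2), Rational(-1, 21017))) = Add(Rational(89, 23727), Mul(Pow(9, 2), Rational(-1, 21017))) = Add(Rational(89, 23727), Mul(81, Rational(-1, 21017))) = Add(Rational(89, 23727), Rational(-81, 21017)) = Rational(-51374, 498670359)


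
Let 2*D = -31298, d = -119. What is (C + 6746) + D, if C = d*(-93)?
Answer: 2164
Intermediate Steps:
D = -15649 (D = (1/2)*(-31298) = -15649)
C = 11067 (C = -119*(-93) = 11067)
(C + 6746) + D = (11067 + 6746) - 15649 = 17813 - 15649 = 2164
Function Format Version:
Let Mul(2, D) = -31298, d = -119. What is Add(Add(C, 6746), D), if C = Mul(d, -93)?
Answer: 2164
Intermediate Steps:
D = -15649 (D = Mul(Rational(1, 2), -31298) = -15649)
C = 11067 (C = Mul(-119, -93) = 11067)
Add(Add(C, 6746), D) = Add(Add(11067, 6746), -15649) = Add(17813, -15649) = 2164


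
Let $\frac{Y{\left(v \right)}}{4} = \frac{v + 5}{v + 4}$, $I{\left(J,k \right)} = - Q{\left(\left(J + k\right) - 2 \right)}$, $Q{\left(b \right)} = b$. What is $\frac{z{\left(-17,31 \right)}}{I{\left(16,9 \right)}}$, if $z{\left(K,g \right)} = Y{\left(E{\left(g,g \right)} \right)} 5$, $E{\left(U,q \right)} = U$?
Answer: $- \frac{144}{161} \approx -0.89441$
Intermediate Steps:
$I{\left(J,k \right)} = 2 - J - k$ ($I{\left(J,k \right)} = - (\left(J + k\right) - 2) = - (-2 + J + k) = 2 - J - k$)
$Y{\left(v \right)} = \frac{4 \left(5 + v\right)}{4 + v}$ ($Y{\left(v \right)} = 4 \frac{v + 5}{v + 4} = 4 \frac{5 + v}{4 + v} = \frac{4 \left(5 + v\right)}{4 + v}$)
$z{\left(K,g \right)} = \frac{20 \left(5 + g\right)}{4 + g}$ ($z{\left(K,g \right)} = \frac{4 \left(5 + g\right)}{4 + g} 5 = \frac{20 \left(5 + g\right)}{4 + g}$)
$\frac{z{\left(-17,31 \right)}}{I{\left(16,9 \right)}} = \frac{20 \frac{1}{4 + 31} \left(5 + 31\right)}{2 - 16 - 9} = \frac{20 \cdot \frac{1}{35} \cdot 36}{2 - 16 - 9} = \frac{20 \cdot \frac{1}{35} \cdot 36}{-23} = \frac{144}{7} \left(- \frac{1}{23}\right) = - \frac{144}{161}$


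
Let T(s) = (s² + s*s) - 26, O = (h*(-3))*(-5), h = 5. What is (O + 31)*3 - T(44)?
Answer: -3528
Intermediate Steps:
O = 75 (O = (5*(-3))*(-5) = -15*(-5) = 75)
T(s) = -26 + 2*s² (T(s) = (s² + s²) - 26 = 2*s² - 26 = -26 + 2*s²)
(O + 31)*3 - T(44) = (75 + 31)*3 - (-26 + 2*44²) = 106*3 - (-26 + 2*1936) = 318 - (-26 + 3872) = 318 - 1*3846 = 318 - 3846 = -3528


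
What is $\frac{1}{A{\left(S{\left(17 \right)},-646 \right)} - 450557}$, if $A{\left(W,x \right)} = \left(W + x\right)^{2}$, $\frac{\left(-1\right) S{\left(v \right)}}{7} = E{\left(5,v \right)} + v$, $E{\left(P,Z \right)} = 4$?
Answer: $\frac{1}{178292} \approx 5.6088 \cdot 10^{-6}$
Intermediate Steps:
$S{\left(v \right)} = -28 - 7 v$ ($S{\left(v \right)} = - 7 \left(4 + v\right) = -28 - 7 v$)
$\frac{1}{A{\left(S{\left(17 \right)},-646 \right)} - 450557} = \frac{1}{\left(\left(-28 - 119\right) - 646\right)^{2} - 450557} = \frac{1}{\left(-147 - 646\right)^{2} - 450557} = \frac{1}{\left(-793\right)^{2} - 450557} = \frac{1}{628849 - 450557} = \frac{1}{178292}$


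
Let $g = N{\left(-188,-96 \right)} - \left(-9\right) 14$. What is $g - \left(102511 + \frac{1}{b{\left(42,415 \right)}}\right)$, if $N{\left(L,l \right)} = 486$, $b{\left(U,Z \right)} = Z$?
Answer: $- \frac{42288086}{415} \approx -1.019 \cdot 10^{5}$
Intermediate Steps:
$g = 612$ ($g = 486 - \left(-9\right) 14 = 486 - -126 = 486 + 126 = 612$)
$g - \left(102511 + \frac{1}{b{\left(42,415 \right)}}\right) = 612 - \frac{42542066}{415} = - \frac{42288086}{415}$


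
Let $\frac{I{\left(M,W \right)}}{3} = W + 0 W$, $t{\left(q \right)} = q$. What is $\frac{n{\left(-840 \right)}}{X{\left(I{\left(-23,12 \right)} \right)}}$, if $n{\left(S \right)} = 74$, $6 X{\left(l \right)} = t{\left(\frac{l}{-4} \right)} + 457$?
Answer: $\frac{111}{112} \approx 0.99107$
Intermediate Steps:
$I{\left(M,W \right)} = 3 W$ ($I{\left(M,W \right)} = 3 \left(W + 0 W\right) = 3 \left(W + 0\right) = 3 W$)
$X{\left(l \right)} = \frac{457}{6} - \frac{l}{24}$ ($X{\left(l \right)} = \frac{\frac{l}{-4} + 457}{6} = \frac{l \left(- \frac{1}{4}\right) + 457}{6} = \frac{- \frac{l}{4} + 457}{6} = \frac{457 - \frac{l}{4}}{6} = \frac{457}{6} - \frac{l}{24}$)
$\frac{n{\left(-840 \right)}}{X{\left(I{\left(-23,12 \right)} \right)}} = \frac{74}{\frac{457}{6} - \frac{3 \cdot 12}{24}} = \frac{74}{\frac{457}{6} - \frac{3}{2}} = \frac{74}{\frac{224}{3}} = 74 \cdot \frac{3}{224} = \frac{111}{112}$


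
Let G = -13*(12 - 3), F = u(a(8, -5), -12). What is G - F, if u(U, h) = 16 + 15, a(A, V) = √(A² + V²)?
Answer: -148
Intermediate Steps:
u(U, h) = 31
F = 31
G = -117 (G = -13*9 = -117)
G - F = -117 - 1*31 = -117 - 31 = -148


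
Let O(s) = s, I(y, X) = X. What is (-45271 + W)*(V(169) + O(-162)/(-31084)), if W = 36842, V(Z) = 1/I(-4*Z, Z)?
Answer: -246388099/2626598 ≈ -93.805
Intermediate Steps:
V(Z) = 1/Z
(-45271 + W)*(V(169) + O(-162)/(-31084)) = (-45271 + 36842)*(1/169 - 162/(-31084)) = -8429*(1/169 - 162*(-1/31084)) = -8429*(1/169 + 81/15542) = -8429*29231/2626598 = -246388099/2626598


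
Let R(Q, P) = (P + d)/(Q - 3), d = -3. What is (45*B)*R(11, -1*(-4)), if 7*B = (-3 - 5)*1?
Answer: -45/7 ≈ -6.4286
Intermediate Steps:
R(Q, P) = (-3 + P)/(-3 + Q) (R(Q, P) = (P - 3)/(Q - 3) = (-3 + P)/(-3 + Q))
B = -8/7 (B = ((-3 - 5)*1)/7 = (-8*1)/7 = (1/7)*(-8) = -8/7 ≈ -1.1429)
(45*B)*R(11, -1*(-4)) = (45*(-8/7))*((-3 - 1*(-4))/(-3 + 11)) = -360*(-3 + 4)/(7*8) = -45/7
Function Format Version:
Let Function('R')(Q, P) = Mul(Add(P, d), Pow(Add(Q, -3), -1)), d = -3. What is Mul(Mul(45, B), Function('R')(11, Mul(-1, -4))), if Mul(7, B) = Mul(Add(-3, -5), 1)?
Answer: Rational(-45, 7) ≈ -6.4286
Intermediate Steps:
Function('R')(Q, P) = Mul(Pow(Add(-3, Q), -1), Add(-3, P)) (Function('R')(Q, P) = Mul(Add(P, -3), Pow(Add(Q, -3), -1)) = Mul(Add(-3, P), Pow(Add(-3, Q), -1)) = Mul(Pow(Add(-3, Q), -1), Add(-3, P)))
B = Rational(-8, 7) (B = Mul(Rational(1, 7), Mul(Add(-3, -5), 1)) = Mul(Rational(1, 7), Mul(-8, 1)) = Mul(Rational(1, 7), -8) = Rational(-8, 7) ≈ -1.1429)
Mul(Mul(45, B), Function('R')(11, Mul(-1, -4))) = Mul(Mul(45, Rational(-8, 7)), Mul(Pow(Add(-3, 11), -1), Add(-3, Mul(-1, -4)))) = Mul(Rational(-360, 7), Mul(Pow(8, -1), Add(-3, 4))) = Mul(Rational(-360, 7), Mul(Rational(1, 8), 1)) = Mul(Rational(-360, 7), Rational(1, 8)) = Rational(-45, 7)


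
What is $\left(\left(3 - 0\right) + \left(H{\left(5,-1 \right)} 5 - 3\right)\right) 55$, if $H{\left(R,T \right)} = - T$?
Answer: $275$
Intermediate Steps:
$\left(\left(3 - 0\right) + \left(H{\left(5,-1 \right)} 5 - 3\right)\right) 55 = \left(\left(3 - 0\right) - \left(3 - \left(-1\right) \left(-1\right) 5\right)\right) 55 = \left(\left(3 + 0\right) + \left(1 \cdot 5 - 3\right)\right) 55 = \left(3 + \left(5 - 3\right)\right) 55 = \left(3 + 2\right) 55 = 5 \cdot 55 = 275$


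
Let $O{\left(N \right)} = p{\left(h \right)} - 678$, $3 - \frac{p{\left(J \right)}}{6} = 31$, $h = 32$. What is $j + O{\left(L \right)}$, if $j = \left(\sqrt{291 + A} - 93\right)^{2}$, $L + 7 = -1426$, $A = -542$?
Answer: $7552 - 186 i \sqrt{251} \approx 7552.0 - 2946.8 i$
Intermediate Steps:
$L = -1433$ ($L = -7 - 1426 = -1433$)
$p{\left(J \right)} = -168$ ($p{\left(J \right)} = 18 - 186 = -168$)
$j = \left(-93 + i \sqrt{251}\right)^{2}$ ($j = \left(\sqrt{291 - 542} - 93\right)^{2} = \left(\sqrt{-251} + \left(-487 + 394\right)\right)^{2} = \left(i \sqrt{251} - 93\right)^{2} = \left(-93 + i \sqrt{251}\right)^{2} \approx 8398.0 - 2946.8 i$)
$O{\left(N \right)} = -846$ ($O{\left(N \right)} = -168 - 678 = -846$)
$j + O{\left(L \right)} = \left(93 - i \sqrt{251}\right)^{2} - 846 = -846 + \left(93 - i \sqrt{251}\right)^{2}$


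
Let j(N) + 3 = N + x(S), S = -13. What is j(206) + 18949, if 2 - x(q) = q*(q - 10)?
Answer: 18855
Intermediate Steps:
x(q) = 2 - q*(-10 + q) (x(q) = 2 - q*(q - 10) = 2 - q*(-10 + q))
j(N) = -300 + N (j(N) = -3 + (N + (2 - 1*(-13)² + 10*(-13))) = -3 + (N + (2 - 1*169 - 130)) = -3 + (N + (2 - 169 - 130)) = -3 + (N - 297) = -3 + (-297 + N) = -300 + N)
j(206) + 18949 = (-300 + 206) + 18949 = -94 + 18949 = 18855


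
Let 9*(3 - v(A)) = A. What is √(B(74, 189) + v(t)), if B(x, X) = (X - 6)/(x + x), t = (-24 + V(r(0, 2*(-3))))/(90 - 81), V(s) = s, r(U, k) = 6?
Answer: √219743/222 ≈ 2.1116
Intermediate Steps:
t = -2 (t = (-24 + 6)/(90 - 81) = -18/9 = -18*⅑ = -2)
v(A) = 3 - A/9
B(x, X) = (-6 + X)/(2*x) (B(x, X) = (-6 + X)/((2*x)) = (-6 + X)*(1/(2*x)) = (-6 + X)/(2*x))
√(B(74, 189) + v(t)) = √((½)*(-6 + 189)/74 + (3 - ⅑*(-2))) = √((½)*(1/74)*183 + (3 + 2/9)) = √(183/148 + 29/9) = √(5939/1332) = √219743/222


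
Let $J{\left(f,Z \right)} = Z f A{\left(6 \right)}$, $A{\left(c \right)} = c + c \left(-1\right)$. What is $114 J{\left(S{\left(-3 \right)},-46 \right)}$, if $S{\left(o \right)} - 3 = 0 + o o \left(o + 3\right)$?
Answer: $0$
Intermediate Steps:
$A{\left(c \right)} = 0$ ($A{\left(c \right)} = c - c = 0$)
$S{\left(o \right)} = 3 + o^{2} \left(3 + o\right)$ ($S{\left(o \right)} = 3 + \left(0 + o o \left(o + 3\right)\right) = 3 + \left(0 + o o \left(3 + o\right)\right) = 3 + \left(0 + o^{2} \left(3 + o\right)\right) = 3 + o^{2} \left(3 + o\right)$)
$J{\left(f,Z \right)} = 0$ ($J{\left(f,Z \right)} = Z f 0 = 0$)
$114 J{\left(S{\left(-3 \right)},-46 \right)} = 114 \cdot 0 = 0$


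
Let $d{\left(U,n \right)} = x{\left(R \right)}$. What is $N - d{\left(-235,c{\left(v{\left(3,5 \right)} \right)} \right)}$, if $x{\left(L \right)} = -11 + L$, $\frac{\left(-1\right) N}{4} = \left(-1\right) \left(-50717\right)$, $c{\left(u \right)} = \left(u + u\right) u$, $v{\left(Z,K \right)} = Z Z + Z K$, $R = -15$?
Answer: $-202842$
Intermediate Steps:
$v{\left(Z,K \right)} = Z^{2} + K Z$
$c{\left(u \right)} = 2 u^{2}$ ($c{\left(u \right)} = 2 u u = 2 u^{2}$)
$N = -202868$ ($N = - 4 \left(\left(-1\right) \left(-50717\right)\right) = \left(-4\right) 50717 = -202868$)
$d{\left(U,n \right)} = -26$ ($d{\left(U,n \right)} = -11 - 15 = -26$)
$N - d{\left(-235,c{\left(v{\left(3,5 \right)} \right)} \right)} = -202868 - -26 = -202868 + 26 = -202842$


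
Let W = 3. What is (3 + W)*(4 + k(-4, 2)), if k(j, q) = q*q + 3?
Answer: 66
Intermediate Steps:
k(j, q) = 3 + q**2 (k(j, q) = q**2 + 3 = 3 + q**2)
(3 + W)*(4 + k(-4, 2)) = (3 + 3)*(4 + (3 + 2**2)) = 6*(4 + (3 + 4)) = 6*(4 + 7) = 6*11 = 66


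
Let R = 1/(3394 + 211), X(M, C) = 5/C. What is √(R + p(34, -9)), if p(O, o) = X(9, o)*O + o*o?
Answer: 2*√1816202605/10815 ≈ 7.8811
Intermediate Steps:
p(O, o) = o² + 5*O/o (p(O, o) = (5/o)*O + o*o = 5*O/o + o² = o² + 5*O/o)
R = 1/3605 ≈ 0.00027739
√(R + p(34, -9)) = √(1/3605 + ((-9)³ + 5*34)/(-9)) = √(1/3605 - (-729 + 170)/9) = √(1/3605 - ⅑*(-559)) = √(1/3605 + 559/9) = √(2015204/32445) = 2*√1816202605/10815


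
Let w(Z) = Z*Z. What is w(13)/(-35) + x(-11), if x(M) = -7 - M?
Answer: -29/35 ≈ -0.82857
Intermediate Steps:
w(Z) = Z²
w(13)/(-35) + x(-11) = 13²/(-35) + (-7 - 1*(-11)) = -1/35*169 + (-7 + 11) = -169/35 + 4 = -29/35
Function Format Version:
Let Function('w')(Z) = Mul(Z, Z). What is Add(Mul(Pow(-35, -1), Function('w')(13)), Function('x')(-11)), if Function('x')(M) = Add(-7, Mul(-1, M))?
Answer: Rational(-29, 35) ≈ -0.82857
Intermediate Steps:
Function('w')(Z) = Pow(Z, 2)
Add(Mul(Pow(-35, -1), Function('w')(13)), Function('x')(-11)) = Add(Mul(Pow(-35, -1), Pow(13, 2)), Add(-7, Mul(-1, -11))) = Add(Mul(Rational(-1, 35), 169), Add(-7, 11)) = Add(Rational(-169, 35), 4) = Rational(-29, 35)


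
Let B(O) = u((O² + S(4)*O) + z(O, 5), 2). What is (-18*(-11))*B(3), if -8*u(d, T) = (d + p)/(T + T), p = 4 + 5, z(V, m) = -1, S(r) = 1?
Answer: -495/4 ≈ -123.75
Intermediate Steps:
p = 9
u(d, T) = -(9 + d)/(16*T) (u(d, T) = -(d + 9)/(8*(T + T)) = -(9 + d)/(8*(2*T)) = -(9 + d)*1/(2*T)/8 = -(9 + d)/(16*T))
B(O) = -¼ - O/32 - O²/32 (B(O) = (1/16)*(-9 - ((O² + 1*O) - 1))/2 = (1/16)*(½)*(-9 - ((O² + O) - 1)) = (1/16)*(½)*(-9 - ((O + O²) - 1)) = (1/16)*(½)*(-9 - (-1 + O + O²)) = (1/16)*(½)*(-9 + (1 - O - O²)) = (1/16)*(½)*(-8 - O - O²) = -¼ - O/32 - O²/32)
(-18*(-11))*B(3) = (-18*(-11))*(-¼ - 1/32*3 - 1/32*3²) = 198*(-¼ - 3/32 - 1/32*9) = 198*(-¼ - 3/32 - 9/32) = 198*(-5/8) = -495/4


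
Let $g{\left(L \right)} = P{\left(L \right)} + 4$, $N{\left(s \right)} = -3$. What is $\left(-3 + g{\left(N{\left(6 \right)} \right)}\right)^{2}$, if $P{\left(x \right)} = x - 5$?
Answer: $49$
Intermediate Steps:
$P{\left(x \right)} = -5 + x$ ($P{\left(x \right)} = x - 5 = -5 + x$)
$g{\left(L \right)} = -1 + L$ ($g{\left(L \right)} = \left(-5 + L\right) + 4 = -1 + L$)
$\left(-3 + g{\left(N{\left(6 \right)} \right)}\right)^{2} = \left(-3 - 4\right)^{2} = \left(-7\right)^{2} = 49$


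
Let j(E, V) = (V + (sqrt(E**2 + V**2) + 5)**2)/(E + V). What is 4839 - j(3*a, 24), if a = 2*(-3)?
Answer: 27785/6 ≈ 4630.8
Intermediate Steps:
a = -6
j(E, V) = (V + (5 + sqrt(E**2 + V**2))**2)/(E + V)
4839 - j(3*a, 24) = 4839 - (24 + (5 + sqrt((3*(-6))**2 + 24**2))**2)/(3*(-6) + 24) = 4839 - (24 + (5 + sqrt((-18)**2 + 576))**2)/(-18 + 24) = 4839 - (24 + (5 + sqrt(324 + 576))**2)/6 = 4839 - (24 + (5 + sqrt(900))**2)/6 = 4839 - (24 + (5 + 30)**2)/6 = 4839 - (24 + 35**2)/6 = 4839 - (24 + 1225)/6 = 4839 - 1249/6 = 27785/6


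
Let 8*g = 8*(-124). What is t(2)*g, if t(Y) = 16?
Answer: -1984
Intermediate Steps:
g = -124 (g = (8*(-124))/8 = (1/8)*(-992) = -124)
t(2)*g = 16*(-124) = -1984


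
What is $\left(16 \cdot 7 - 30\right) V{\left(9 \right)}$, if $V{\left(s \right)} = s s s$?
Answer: $59778$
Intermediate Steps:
$V{\left(s \right)} = s^{3}$ ($V{\left(s \right)} = s^{2} s = s^{3}$)
$\left(16 \cdot 7 - 30\right) V{\left(9 \right)} = \left(16 \cdot 7 - 30\right) 9^{3} = \left(112 - 30\right) 729 = 82 \cdot 729 = 59778$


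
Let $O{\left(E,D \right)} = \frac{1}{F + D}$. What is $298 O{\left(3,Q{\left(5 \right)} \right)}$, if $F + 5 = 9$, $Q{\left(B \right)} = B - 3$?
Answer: $\frac{149}{3} \approx 49.667$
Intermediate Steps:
$Q{\left(B \right)} = -3 + B$
$F = 4$ ($F = -5 + 9 = 4$)
$O{\left(E,D \right)} = \frac{1}{4 + D}$
$298 O{\left(3,Q{\left(5 \right)} \right)} = \frac{298}{4 + \left(-3 + 5\right)} = \frac{298}{4 + 2} = \frac{298}{6} = 298 \cdot \frac{1}{6} = \frac{149}{3}$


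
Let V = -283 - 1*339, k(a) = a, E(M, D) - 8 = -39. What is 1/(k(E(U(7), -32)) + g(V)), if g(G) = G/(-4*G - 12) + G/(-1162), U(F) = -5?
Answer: -719278/22093291 ≈ -0.032556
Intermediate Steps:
E(M, D) = -31 (E(M, D) = 8 - 39 = -31)
V = -622 (V = -283 - 339 = -622)
g(G) = -G/1162 + G/(-12 - 4*G) (g(G) = G/(-12 - 4*G) + G*(-1/1162) = G/(-12 - 4*G) - G/1162 = -G/1162 + G/(-12 - 4*G))
1/(k(E(U(7), -32)) + g(V)) = 1/(-31 - 1*(-622)*(587 + 2*(-622))/(6972 + 2324*(-622))) = 1/(-31 - 1*(-622)*(587 - 1244)/(6972 - 1445528)) = 1/(-31 - 1*(-622)*(-657)/(-1438556)) = 1/(-31 - 1*(-622)*(-1/1438556)*(-657)) = 1/(-31 + 204327/719278) = 1/(-22093291/719278) = -719278/22093291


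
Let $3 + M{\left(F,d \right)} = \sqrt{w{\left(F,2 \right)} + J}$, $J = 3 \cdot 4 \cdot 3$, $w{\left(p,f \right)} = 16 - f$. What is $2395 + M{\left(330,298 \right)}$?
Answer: $2392 + 5 \sqrt{2} \approx 2399.1$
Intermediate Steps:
$J = 36$ ($J = 12 \cdot 3 = 36$)
$M{\left(F,d \right)} = -3 + 5 \sqrt{2}$ ($M{\left(F,d \right)} = -3 + \sqrt{\left(16 - 2\right) + 36} = -3 + \sqrt{14 + 36} = -3 + \sqrt{50} = -3 + 5 \sqrt{2}$)
$2395 + M{\left(330,298 \right)} = 2395 - \left(3 - 5 \sqrt{2}\right) = 2392 + 5 \sqrt{2}$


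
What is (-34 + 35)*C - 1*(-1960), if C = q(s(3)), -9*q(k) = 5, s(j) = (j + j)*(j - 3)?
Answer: 17635/9 ≈ 1959.4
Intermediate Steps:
s(j) = 2*j*(-3 + j) (s(j) = (2*j)*(-3 + j) = 2*j*(-3 + j))
q(k) = -5/9 (q(k) = -⅑*5 = -5/9)
C = -5/9 ≈ -0.55556
(-34 + 35)*C - 1*(-1960) = (-34 + 35)*(-5/9) - 1*(-1960) = 1*(-5/9) + 1960 = -5/9 + 1960 = 17635/9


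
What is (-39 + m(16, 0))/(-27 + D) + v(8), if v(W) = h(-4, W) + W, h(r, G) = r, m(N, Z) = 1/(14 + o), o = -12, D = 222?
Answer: 1483/390 ≈ 3.8026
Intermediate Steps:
m(N, Z) = ½ (m(N, Z) = 1/(14 - 12) = 1/2 = ½)
v(W) = -4 + W
(-39 + m(16, 0))/(-27 + D) + v(8) = (-39 + ½)/(-27 + 222) + (-4 + 8) = -77/2/195 + 4 = -77/2*1/195 + 4 = -77/390 + 4 = 1483/390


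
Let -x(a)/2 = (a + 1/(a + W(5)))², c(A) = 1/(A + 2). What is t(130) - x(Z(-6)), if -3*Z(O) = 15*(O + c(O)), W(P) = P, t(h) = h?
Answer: 350961881/168200 ≈ 2086.6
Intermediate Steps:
c(A) = 1/(2 + A)
Z(O) = -5*O - 5/(2 + O) (Z(O) = -5*(O + 1/(2 + O)) = -(15*O + 15/(2 + O))/3 = -5*O - 5/(2 + O))
x(a) = -2*(a + 1/(5 + a))² (x(a) = -2*(a + 1/(a + 5))² = -2*(a + 1/(5 + a))²)
t(130) - x(Z(-6)) = 130 - (-2)*(1 + (5*(-1 - 1*(-6)*(2 - 6))/(2 - 6))² + 5*(5*(-1 - 1*(-6)*(2 - 6))/(2 - 6)))²/(5 + 5*(-1 - 1*(-6)*(2 - 6))/(2 - 6))² = 130 - (-2)*(1 + (5*(-1 - 1*(-6)*(-4))/(-4))² + 5*(5*(-1 - 1*(-6)*(-4))/(-4)))²/(5 + 5*(-1 - 1*(-6)*(-4))/(-4))² = 130 - (-2)*(1 + (5*(-¼)*(-1 - 24))² + 5*(5*(-¼)*(-1 - 24)))²/(5 + 5*(-¼)*(-1 - 24))² = 130 - (-2)*(1 + (5*(-¼)*(-25))² + 5*(5*(-¼)*(-25)))²/(5 + 5*(-¼)*(-25))² = 130 - (-2)*(1 + (125/4)² + 5*(125/4))²/(5 + 125/4)² = 130 - (-2)*(1 + 15625/16 + 625/4)²/(145/4)² = 130 - (-2)*16*(18141/16)²/21025 = 130 - (-2)*16*329095881/(21025*256) = 130 - 1*(-329095881/168200) = 130 + 329095881/168200 = 350961881/168200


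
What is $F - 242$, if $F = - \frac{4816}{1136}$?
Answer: $- \frac{17483}{71} \approx -246.24$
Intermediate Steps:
$F = - \frac{301}{71}$ ($F = \left(-4816\right) \frac{1}{1136} = - \frac{301}{71} \approx -4.2394$)
$F - 242 = - \frac{301}{71} - 242 = - \frac{17483}{71}$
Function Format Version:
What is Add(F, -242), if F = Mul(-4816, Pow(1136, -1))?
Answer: Rational(-17483, 71) ≈ -246.24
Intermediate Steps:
F = Rational(-301, 71) (F = Mul(-4816, Rational(1, 1136)) = Rational(-301, 71) ≈ -4.2394)
Add(F, -242) = Add(Rational(-301, 71), -242) = Rational(-17483, 71)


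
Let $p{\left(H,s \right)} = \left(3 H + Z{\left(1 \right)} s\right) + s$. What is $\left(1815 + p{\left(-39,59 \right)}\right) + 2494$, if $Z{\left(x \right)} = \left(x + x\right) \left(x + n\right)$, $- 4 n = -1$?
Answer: $\frac{8797}{2} \approx 4398.5$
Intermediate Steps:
$n = \frac{1}{4}$ ($n = \left(- \frac{1}{4}\right) \left(-1\right) = \frac{1}{4} \approx 0.25$)
$Z{\left(x \right)} = 2 x \left(\frac{1}{4} + x\right)$ ($Z{\left(x \right)} = \left(x + x\right) \left(x + \frac{1}{4}\right) = 2 x \left(\frac{1}{4} + x\right)$)
$p{\left(H,s \right)} = 3 H + \frac{7 s}{2}$ ($p{\left(H,s \right)} = \left(3 H + \frac{1}{2} \cdot 1 \left(1 + 4 \cdot 1\right) s\right) + s = \left(3 H + \frac{1}{2} \cdot 1 \left(1 + 4\right) s\right) + s = \left(3 H + \frac{1}{2} \cdot 1 \cdot 5 s\right) + s = \left(3 H + \frac{5 s}{2}\right) + s = 3 H + \frac{7 s}{2}$)
$\left(1815 + p{\left(-39,59 \right)}\right) + 2494 = \left(1815 + \left(3 \left(-39\right) + \frac{7}{2} \cdot 59\right)\right) + 2494 = \left(1815 + \left(-117 + \frac{413}{2}\right)\right) + 2494 = \left(1815 + \frac{179}{2}\right) + 2494 = \frac{3809}{2} + 2494 = \frac{8797}{2}$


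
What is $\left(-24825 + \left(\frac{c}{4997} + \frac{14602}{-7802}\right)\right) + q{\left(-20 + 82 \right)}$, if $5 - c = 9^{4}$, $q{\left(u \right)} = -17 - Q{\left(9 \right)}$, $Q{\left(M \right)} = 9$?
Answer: $- \frac{484489981800}{19493297} \approx -24854.0$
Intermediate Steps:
$q{\left(u \right)} = -26$ ($q{\left(u \right)} = -17 - 9 = -26$)
$c = -6556$ ($c = 5 - 9^{4} = 5 - 6561 = -6556$)
$\left(-24825 + \left(\frac{c}{4997} + \frac{14602}{-7802}\right)\right) + q{\left(-20 + 82 \right)} = \left(-24825 + \left(- \frac{6556}{4997} + \frac{14602}{-7802}\right)\right) - 26 = \left(-24825 + \left(\left(-6556\right) \frac{1}{4997} + 14602 \left(- \frac{1}{7802}\right)\right)\right) - 26 = \left(-24825 - \frac{62058053}{19493297}\right) - 26 = - \frac{483983156078}{19493297} - 26 = - \frac{484489981800}{19493297}$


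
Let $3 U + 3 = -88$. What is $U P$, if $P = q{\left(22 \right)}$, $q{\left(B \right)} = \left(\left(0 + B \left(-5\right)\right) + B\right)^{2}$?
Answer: $- \frac{704704}{3} \approx -2.349 \cdot 10^{5}$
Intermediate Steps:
$U = - \frac{91}{3}$ ($U = -1 + \frac{1}{3} \left(-88\right) = -1 - \frac{88}{3} = - \frac{91}{3} \approx -30.333$)
$q{\left(B \right)} = 16 B^{2}$ ($q{\left(B \right)} = \left(\left(0 - 5 B\right) + B\right)^{2} = \left(- 5 B + B\right)^{2} = \left(- 4 B\right)^{2} = 16 B^{2}$)
$P = 7744$ ($P = 16 \cdot 22^{2} = 16 \cdot 484 = 7744$)
$U P = \left(- \frac{91}{3}\right) 7744 = - \frac{704704}{3}$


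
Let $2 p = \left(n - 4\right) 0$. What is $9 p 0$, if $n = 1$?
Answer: $0$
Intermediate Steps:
$p = 0$ ($p = \frac{\left(1 - 4\right) 0}{2} = \frac{\left(-3\right) 0}{2} = \frac{1}{2} \cdot 0 = 0$)
$9 p 0 = 9 \cdot 0 \cdot 0 = 0 \cdot 0 = 0$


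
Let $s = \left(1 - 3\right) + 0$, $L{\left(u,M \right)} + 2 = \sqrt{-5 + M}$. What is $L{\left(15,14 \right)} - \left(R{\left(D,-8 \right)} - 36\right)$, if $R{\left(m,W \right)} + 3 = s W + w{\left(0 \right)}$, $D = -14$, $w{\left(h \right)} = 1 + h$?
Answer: $23$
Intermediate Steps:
$L{\left(u,M \right)} = -2 + \sqrt{-5 + M}$
$s = -2$ ($s = -2 + 0 = -2$)
$R{\left(m,W \right)} = -2 - 2 W$ ($R{\left(m,W \right)} = -3 - \left(-1 + 2 W\right) = -2 - 2 W$)
$L{\left(15,14 \right)} - \left(R{\left(D,-8 \right)} - 36\right) = \left(-2 + \sqrt{-5 + 14}\right) - \left(\left(-2 - -16\right) - 36\right) = \left(-2 + \sqrt{9}\right) - \left(\left(-2 + 16\right) - 36\right) = \left(-2 + 3\right) - \left(14 - 36\right) = 1 - -22 = 1 + 22 = 23$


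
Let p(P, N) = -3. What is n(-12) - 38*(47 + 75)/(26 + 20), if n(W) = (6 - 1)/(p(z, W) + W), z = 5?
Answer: -6977/69 ≈ -101.12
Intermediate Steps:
n(W) = 5/(-3 + W) (n(W) = (6 - 1)/(-3 + W) = 5/(-3 + W))
n(-12) - 38*(47 + 75)/(26 + 20) = 5/(-3 - 12) - 38*(47 + 75)/(26 + 20) = 5/(-15) - 4636/46 = 5*(-1/15) - 4636/46 = -⅓ - 38*61/23 = -⅓ - 2318/23 = -6977/69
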